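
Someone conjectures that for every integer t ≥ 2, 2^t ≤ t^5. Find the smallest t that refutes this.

Check each integer t ≥ 2 in order until 2^t > t^5.
For t = 2, 3, 4, 5, …, 20, 21, 22 the conclusion holds.
t = 23: 2^t = 8388608 and t^5 = 6436343, so 8388608 > 6436343.
Hence t = 23 is a counterexample.

t = 23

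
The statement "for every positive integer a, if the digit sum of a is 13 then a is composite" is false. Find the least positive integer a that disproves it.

For a = 49, 58 the conclusion holds.
a = 67: digit sum 13; 67 is prime, not composite.
Hence a = 67 is a counterexample.

a = 67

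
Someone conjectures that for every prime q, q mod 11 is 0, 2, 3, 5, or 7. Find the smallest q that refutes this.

q = 17

A counterexample is any prime q such that the claim fails; we check each in order.
For q = 2, 3, 5, 7, 11, 13 the conclusion holds.
q = 17: 17 mod 11 = 6 — not in {0, 2, 3, 5, 7}.
Hence q = 17 is a counterexample.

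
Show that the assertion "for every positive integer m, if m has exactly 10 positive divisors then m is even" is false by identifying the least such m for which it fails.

m = 405

The first 9 eligible values, up to m = 368, all satisfy the conclusion.
m = 405: divisors of 405: 10 divisors; 405 is odd.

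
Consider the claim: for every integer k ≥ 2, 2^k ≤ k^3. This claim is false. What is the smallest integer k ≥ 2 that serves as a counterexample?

k = 10

A counterexample is any integer k ≥ 2 such that 2^k > k^3; we check each in order.
k = 2: 2^k = 4 and k^3 = 8, so 4 ≤ 8.
k = 3: 2^k = 8 and k^3 = 27, so 8 ≤ 27.
k = 4: 2^k = 16 and k^3 = 64, so 16 ≤ 64.
k = 5: 2^k = 32 and k^3 = 125, so 32 ≤ 125.
k = 6: 2^k = 64 and k^3 = 216, so 64 ≤ 216.
k = 7: 2^k = 128 and k^3 = 343, so 128 ≤ 343.
k = 8: 2^k = 256 and k^3 = 512, so 256 ≤ 512.
k = 9: 2^k = 512 and k^3 = 729, so 512 ≤ 729.
k = 10: 2^k = 1024 and k^3 = 1000, so 1024 > 1000.
So k = 10 is the smallest counterexample.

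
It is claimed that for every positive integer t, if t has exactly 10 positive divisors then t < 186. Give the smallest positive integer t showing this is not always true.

t = 208

We need the least positive integer t for which t has exactly 10 positive divisors but the claim fails.
For t = 48, 80, 112, 162, 176 the conclusion holds.
t = 208: τ(208) = 10; 208 ≥ 186.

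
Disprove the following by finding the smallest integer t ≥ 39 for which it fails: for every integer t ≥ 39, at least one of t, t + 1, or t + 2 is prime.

The first 5 eligible values, up to t = 43, all satisfy the conclusion.
t = 44: 44 = 2 × 22; 45 = 3 × 15; 46 = 2 × 23 — all composite.

t = 44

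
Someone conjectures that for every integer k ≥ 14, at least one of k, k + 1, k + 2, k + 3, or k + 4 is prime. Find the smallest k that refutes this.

k = 24

A counterexample is any integer k ≥ 14 such that k, k + 1, k + 2, k + 3, k + 4 are all composite; we check each in order.
The first 10 eligible values, up to k = 23, all satisfy the conclusion.
k = 24: 24 = 2 × 12; 25 = 5 × 5; 26 = 2 × 13; 27 = 3 × 9; 28 = 2 × 14 — all composite.
Hence k = 24 is a counterexample.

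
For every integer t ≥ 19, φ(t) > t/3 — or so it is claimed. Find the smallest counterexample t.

The first 5 eligible values, up to t = 23, all satisfy the conclusion.
t = 24: φ(24) = 8 and 24/3 = 8, so φ(24) ≤ 24/3.
Hence t = 24 is a counterexample.

t = 24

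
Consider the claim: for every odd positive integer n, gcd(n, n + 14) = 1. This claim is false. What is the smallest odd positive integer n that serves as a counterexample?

n = 7

We need the least odd positive integer n for which gcd(n, n + 14) > 1.
For n = 1, 3, 5 the conclusion holds.
n = 7: gcd(7, 21) = 7.
Thus n = 7 disproves the claim, and no smaller n works.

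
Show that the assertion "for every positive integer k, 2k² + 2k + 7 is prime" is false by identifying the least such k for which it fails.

We need the least positive integer k for which 2k² + 2k + 7 is not prime.
The first 5 eligible values, up to k = 5, all satisfy the conclusion.
k = 6: 2k² + 2k + 7 = 91 = 7 × 13, composite.
Thus k = 6 disproves the claim, and no smaller k works.

k = 6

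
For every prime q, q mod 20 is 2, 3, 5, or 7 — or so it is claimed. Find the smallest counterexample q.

q = 11

q = 2: 2 mod 20 = 2.
q = 3: 3 mod 20 = 3.
q = 5: 5 mod 20 = 5.
q = 7: 7 mod 20 = 7.
q = 11: 11 mod 20 = 11 — not in {2, 3, 5, 7}.
Hence q = 11 is a counterexample.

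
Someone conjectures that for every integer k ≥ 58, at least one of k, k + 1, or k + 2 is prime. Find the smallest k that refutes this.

A counterexample is any integer k ≥ 58 such that k, k + 1, k + 2 are all composite; we check each in order.
For k = 58, 59, 60, 61 the conclusion holds.
k = 62: 62 = 2 × 31; 63 = 3 × 21; 64 = 2 × 32 — all composite.

k = 62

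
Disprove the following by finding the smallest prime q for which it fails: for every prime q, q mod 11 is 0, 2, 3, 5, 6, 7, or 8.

Check each prime q in order until the claim fails.
The first 8 eligible values, up to q = 19, all satisfy the conclusion.
q = 23: 23 mod 11 = 1 — not in {0, 2, 3, 5, 6, 7, 8}.

q = 23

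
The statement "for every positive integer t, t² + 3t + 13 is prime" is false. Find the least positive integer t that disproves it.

We need the least positive integer t for which t² + 3t + 13 is not prime.
The first 8 eligible values, up to t = 8, all satisfy the conclusion.
t = 9: t² + 3t + 13 = 121 = 11 × 11, composite.
Hence t = 9 is a counterexample.

t = 9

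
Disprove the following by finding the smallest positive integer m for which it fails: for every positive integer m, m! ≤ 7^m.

A counterexample is any positive integer m such that m! > 7^m; we check each in order.
For m = 1, 2, 3, 4, …, 14, 15, 16 the conclusion holds.
m = 17: m! = 355687428096000 and 7^m = 232630513987207, so 355687428096000 > 232630513987207.

m = 17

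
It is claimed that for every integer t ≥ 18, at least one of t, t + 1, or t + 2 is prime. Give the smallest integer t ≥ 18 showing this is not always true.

t = 20

We need the least integer t ≥ 18 for which t, t + 1, t + 2 are all composite.
For t = 18, 19 the conclusion holds.
t = 20: 20 = 2 × 10; 21 = 3 × 7; 22 = 2 × 11 — all composite.
Hence t = 20 is a counterexample.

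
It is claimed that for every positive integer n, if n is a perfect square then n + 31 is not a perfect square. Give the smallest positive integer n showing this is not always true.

n = 225

For n = 1, 4, 9, 16, …, 144, 169, 196 the conclusion holds.
n = 225: 225 = 15² and 225 + 31 = 256 = 16².
Thus n = 225 disproves the claim, and no smaller n works.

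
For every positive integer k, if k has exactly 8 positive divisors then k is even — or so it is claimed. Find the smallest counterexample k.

Check each positive integer k in order until k has exactly 8 positive divisors but k is odd.
For k = 24, 30, 40, 42, …, 88, 102, 104 the conclusion holds.
k = 105: divisors of 105: 1, 3, 5, 7, 15, 21, 35, 105; 105 is odd.
Hence k = 105 is a counterexample.

k = 105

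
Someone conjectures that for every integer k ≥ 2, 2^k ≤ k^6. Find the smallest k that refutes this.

Check each integer k ≥ 2 in order until 2^k > k^6.
For k = 2, 3, 4, 5, …, 27, 28, 29 the conclusion holds.
k = 30: 2^k = 1073741824 and k^6 = 729000000, so 1073741824 > 729000000.
Thus k = 30 disproves the claim, and no smaller k works.

k = 30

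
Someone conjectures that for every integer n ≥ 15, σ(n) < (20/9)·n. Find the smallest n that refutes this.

We need the least integer n ≥ 15 for which the claim fails.
For n = 15, 16, 17, 18, 19, 20, 21, 22, 23 the conclusion holds.
n = 24: σ(24) = 60; 60 ≥ 160/3.
So n = 24 is the smallest counterexample.

n = 24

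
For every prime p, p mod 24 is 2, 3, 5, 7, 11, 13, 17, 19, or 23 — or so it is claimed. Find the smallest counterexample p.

Check each prime p in order until the claim fails.
For p = 2, 3, 5, 7, …, 61, 67, 71 the conclusion holds.
p = 73: 73 mod 24 = 1 — not in {2, 3, 5, 7, 11, 13, 17, 19, 23}.
Hence p = 73 is a counterexample.

p = 73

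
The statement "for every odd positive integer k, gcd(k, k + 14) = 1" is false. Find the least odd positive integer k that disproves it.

k = 7

We need the least odd positive integer k for which gcd(k, k + 14) > 1.
k = 1: gcd(1, 15) = 1.
k = 3: gcd(3, 17) = 1.
k = 5: gcd(5, 19) = 1.
k = 7: gcd(7, 21) = 7.
So k = 7 is the smallest counterexample.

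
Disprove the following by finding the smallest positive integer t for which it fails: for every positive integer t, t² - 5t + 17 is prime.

t = 13

For t = 1, 2, 3, 4, …, 10, 11, 12 the conclusion holds.
t = 13: t² - 5t + 17 = 121 = 11 × 11, composite.
So t = 13 is the smallest counterexample.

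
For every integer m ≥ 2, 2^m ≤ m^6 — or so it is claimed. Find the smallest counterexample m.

We need the least integer m ≥ 2 for which 2^m > m^6.
For m = 2, 3, 4, 5, …, 27, 28, 29 the conclusion holds.
m = 30: 2^m = 1073741824 and m^6 = 729000000, so 1073741824 > 729000000.

m = 30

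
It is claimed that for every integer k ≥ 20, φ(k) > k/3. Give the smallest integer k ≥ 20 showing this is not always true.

The first 4 eligible values, up to k = 23, all satisfy the conclusion.
k = 24: φ(24) = 8 and 24/3 = 8, so φ(24) ≤ 24/3.

k = 24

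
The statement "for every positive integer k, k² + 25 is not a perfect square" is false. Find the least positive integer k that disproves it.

k = 12

A counterexample is any positive integer k such that k² + 25 is a perfect square; we check each in order.
For k = 1, 2, 3, 4, …, 9, 10, 11 the conclusion holds.
k = 12: 12² + 25 = 169 = 13², a perfect square.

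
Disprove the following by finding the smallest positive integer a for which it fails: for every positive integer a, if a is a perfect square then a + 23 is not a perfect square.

a = 121

We need the least positive integer a for which a is a perfect square but a + 23 is a perfect square.
For a = 1, 4, 9, 16, 25, 36, 49, 64, 81, 100 the conclusion holds.
a = 121: 121 = 11² and 121 + 23 = 144 = 12².
So a = 121 is the smallest counterexample.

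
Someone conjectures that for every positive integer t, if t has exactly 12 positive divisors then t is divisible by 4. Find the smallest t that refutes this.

t = 90

We need the least positive integer t for which t has exactly 12 positive divisors but t is not divisible by 4.
For t = 60, 72, 84 the conclusion holds.
t = 90: τ(90) = 12; 90 mod 4 = 2.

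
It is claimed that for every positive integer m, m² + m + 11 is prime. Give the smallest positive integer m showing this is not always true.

m = 10

A counterexample is any positive integer m such that m² + m + 11 is not prime; we check each in order.
For m = 1, 2, 3, 4, 5, 6, 7, 8, 9 the conclusion holds.
m = 10: m² + m + 11 = 121 = 11 × 11, composite.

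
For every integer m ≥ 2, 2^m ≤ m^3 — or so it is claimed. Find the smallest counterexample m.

We need the least integer m ≥ 2 for which 2^m > m^3.
For m = 2, 3, 4, 5, 6, 7, 8, 9 the conclusion holds.
m = 10: 2^m = 1024 and m^3 = 1000, so 1024 > 1000.

m = 10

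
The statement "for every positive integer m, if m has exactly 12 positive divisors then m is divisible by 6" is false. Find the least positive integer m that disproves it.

m = 140

We need the least positive integer m for which m has exactly 12 positive divisors but m is not divisible by 6.
For m = 60, 72, 84, 90, 96, 108, 126, 132 the conclusion holds.
m = 140: τ(140) = 12; 140 mod 6 = 2.
Thus m = 140 disproves the claim, and no smaller m works.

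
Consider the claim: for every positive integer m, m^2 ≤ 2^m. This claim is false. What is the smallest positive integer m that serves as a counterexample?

m = 3

We need the least positive integer m for which m^2 > 2^m.
For m = 1, 2 the conclusion holds.
m = 3: m^2 = 9 and 2^m = 8, so 9 > 8.
Thus m = 3 disproves the claim, and no smaller m works.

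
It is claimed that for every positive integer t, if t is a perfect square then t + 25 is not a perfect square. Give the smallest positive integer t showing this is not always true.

A counterexample is any positive integer t such that t is a perfect square but t + 25 is a perfect square; we check each in order.
For t = 1, 4, 9, 16, …, 81, 100, 121 the conclusion holds.
t = 144: 144 = 12² and 144 + 25 = 169 = 13².
Hence t = 144 is a counterexample.

t = 144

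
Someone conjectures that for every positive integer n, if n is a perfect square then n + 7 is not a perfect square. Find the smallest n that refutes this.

n = 9

A counterexample is any positive integer n such that n is a perfect square but n + 7 is a perfect square; we check each in order.
For n = 1, 4 the conclusion holds.
n = 9: 9 = 3² and 9 + 7 = 16 = 4².
Hence n = 9 is a counterexample.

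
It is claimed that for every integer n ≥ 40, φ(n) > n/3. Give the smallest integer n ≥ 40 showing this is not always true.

n = 42

A counterexample is any integer n ≥ 40 such that the claim fails; we check each in order.
For n = 40, 41 the conclusion holds.
n = 42: φ(42) = 12 and 42/3 = 14, so φ(42) ≤ 42/3.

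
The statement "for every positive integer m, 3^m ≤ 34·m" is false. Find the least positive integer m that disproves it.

m = 1: 3^m = 3 and 34·m = 34, so 3 ≤ 34.
m = 2: 3^m = 9 and 34·m = 68, so 9 ≤ 68.
m = 3: 3^m = 27 and 34·m = 102, so 27 ≤ 102.
m = 4: 3^m = 81 and 34·m = 136, so 81 ≤ 136.
m = 5: 3^m = 243 and 34·m = 170, so 243 > 170.

m = 5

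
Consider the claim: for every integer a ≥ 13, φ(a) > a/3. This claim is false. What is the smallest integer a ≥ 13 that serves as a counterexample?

The first 5 eligible values, up to a = 17, all satisfy the conclusion.
a = 18: φ(18) = 6 and 18/3 = 6, so φ(18) ≤ 18/3.
So a = 18 is the smallest counterexample.

a = 18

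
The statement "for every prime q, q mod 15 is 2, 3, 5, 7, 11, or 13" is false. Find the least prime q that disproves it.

We need the least prime q for which the claim fails.
The first 7 eligible values, up to q = 17, all satisfy the conclusion.
q = 19: 19 mod 15 = 4 — not in {2, 3, 5, 7, 11, 13}.

q = 19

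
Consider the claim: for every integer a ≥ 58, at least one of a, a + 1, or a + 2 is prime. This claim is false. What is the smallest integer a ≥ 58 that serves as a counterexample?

a = 62

a = 58: 59 is prime.
a = 59: 59 is prime.
a = 60: 61 is prime.
a = 61: 61 is prime.
a = 62: 62 = 2 × 31; 63 = 3 × 21; 64 = 2 × 32 — all composite.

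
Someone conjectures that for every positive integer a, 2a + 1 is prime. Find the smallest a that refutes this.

a = 4

We need the least positive integer a for which 2a + 1 is not prime.
a = 1: 2a + 1 = 3, prime.
a = 2: 2a + 1 = 5, prime.
a = 3: 2a + 1 = 7, prime.
a = 4: 2a + 1 = 9 = 3 × 3, composite.
Thus a = 4 disproves the claim, and no smaller a works.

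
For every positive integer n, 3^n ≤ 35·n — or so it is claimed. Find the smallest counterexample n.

Check each positive integer n in order until 3^n > 35·n.
n = 1: 3^n = 3 and 35·n = 35, so 3 ≤ 35.
n = 2: 3^n = 9 and 35·n = 70, so 9 ≤ 70.
n = 3: 3^n = 27 and 35·n = 105, so 27 ≤ 105.
n = 4: 3^n = 81 and 35·n = 140, so 81 ≤ 140.
n = 5: 3^n = 243 and 35·n = 175, so 243 > 175.
Hence n = 5 is a counterexample.

n = 5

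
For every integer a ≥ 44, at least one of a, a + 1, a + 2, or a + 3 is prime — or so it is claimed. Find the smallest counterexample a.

We need the least integer a ≥ 44 for which a, a + 1, a + 2, a + 3 are all composite.
a = 44: 47 is prime.
a = 45: 47 is prime.
a = 46: 47 is prime.
a = 47: 47 is prime.
a = 48: 48 = 2 × 24; 49 = 7 × 7; 50 = 2 × 25; 51 = 3 × 17 — all composite.
Thus a = 48 disproves the claim, and no smaller a works.

a = 48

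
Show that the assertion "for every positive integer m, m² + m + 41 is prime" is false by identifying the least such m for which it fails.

We need the least positive integer m for which m² + m + 41 is not prime.
The first 39 eligible values, up to m = 39, all satisfy the conclusion.
m = 40: m² + m + 41 = 1681 = 41 × 41, composite.
Thus m = 40 disproves the claim, and no smaller m works.

m = 40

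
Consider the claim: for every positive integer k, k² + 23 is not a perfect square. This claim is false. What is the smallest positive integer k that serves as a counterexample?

Check each positive integer k in order until k² + 23 is a perfect square.
For k = 1, 2, 3, 4, 5, 6, 7, 8, 9, 10 the conclusion holds.
k = 11: 11² + 23 = 144 = 12², a perfect square.
Hence k = 11 is a counterexample.

k = 11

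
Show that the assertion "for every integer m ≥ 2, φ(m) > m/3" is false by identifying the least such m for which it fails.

For m = 2, 3, 4, 5 the conclusion holds.
m = 6: φ(6) = 2 and 6/3 = 2, so φ(6) ≤ 6/3.

m = 6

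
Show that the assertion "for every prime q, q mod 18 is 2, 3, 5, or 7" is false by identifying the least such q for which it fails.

For q = 2, 3, 5, 7 the conclusion holds.
q = 11: 11 mod 18 = 11 — not in {2, 3, 5, 7}.

q = 11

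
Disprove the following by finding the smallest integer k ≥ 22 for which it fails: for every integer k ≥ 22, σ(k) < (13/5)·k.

For k = 22, 23, 24, 25, …, 57, 58, 59 the conclusion holds.
k = 60: σ(60) = 168; 168 ≥ 156.
Hence k = 60 is a counterexample.

k = 60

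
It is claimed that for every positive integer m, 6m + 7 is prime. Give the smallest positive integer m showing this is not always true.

A counterexample is any positive integer m such that 6m + 7 is not prime; we check each in order.
m = 1: 6m + 7 = 13, prime.
m = 2: 6m + 7 = 19, prime.
m = 3: 6m + 7 = 25 = 5 × 5, composite.

m = 3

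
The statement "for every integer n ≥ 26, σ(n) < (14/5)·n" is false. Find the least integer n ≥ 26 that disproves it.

n = 60

We need the least integer n ≥ 26 for which the claim fails.
For n = 26, 27, 28, 29, …, 57, 58, 59 the conclusion holds.
n = 60: σ(60) = 168; 168 ≥ 168.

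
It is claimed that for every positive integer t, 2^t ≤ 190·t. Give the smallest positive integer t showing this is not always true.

t = 12

For t = 1, 2, 3, 4, …, 9, 10, 11 the conclusion holds.
t = 12: 2^t = 4096 and 190·t = 2280, so 4096 > 2280.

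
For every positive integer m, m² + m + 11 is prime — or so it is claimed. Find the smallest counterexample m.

Check each positive integer m in order until m² + m + 11 is not prime.
For m = 1, 2, 3, 4, 5, 6, 7, 8, 9 the conclusion holds.
m = 10: m² + m + 11 = 121 = 11 × 11, composite.
Hence m = 10 is a counterexample.

m = 10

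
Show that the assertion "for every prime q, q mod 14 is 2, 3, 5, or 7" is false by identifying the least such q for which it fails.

q = 11

q = 2: 2 mod 14 = 2.
q = 3: 3 mod 14 = 3.
q = 5: 5 mod 14 = 5.
q = 7: 7 mod 14 = 7.
q = 11: 11 mod 14 = 11 — not in {2, 3, 5, 7}.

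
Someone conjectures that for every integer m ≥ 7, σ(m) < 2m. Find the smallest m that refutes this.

We need the least integer m ≥ 7 for which the claim fails.
The first 5 eligible values, up to m = 11, all satisfy the conclusion.
m = 12: σ(12) = 28; 28 ≥ 24.
Thus m = 12 disproves the claim, and no smaller m works.

m = 12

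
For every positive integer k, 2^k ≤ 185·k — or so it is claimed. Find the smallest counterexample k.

Check each positive integer k in order until 2^k > 185·k.
For k = 1, 2, 3, 4, 5, 6, 7, 8, 9, 10 the conclusion holds.
k = 11: 2^k = 2048 and 185·k = 2035, so 2048 > 2035.
Hence k = 11 is a counterexample.

k = 11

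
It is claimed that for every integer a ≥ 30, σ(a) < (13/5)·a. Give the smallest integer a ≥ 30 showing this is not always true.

A counterexample is any integer a ≥ 30 such that the claim fails; we check each in order.
For a = 30, 31, 32, 33, …, 57, 58, 59 the conclusion holds.
a = 60: σ(60) = 168; 168 ≥ 156.

a = 60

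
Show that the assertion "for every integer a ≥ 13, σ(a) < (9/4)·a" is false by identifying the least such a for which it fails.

We need the least integer a ≥ 13 for which the claim fails.
The first 11 eligible values, up to a = 23, all satisfy the conclusion.
a = 24: σ(24) = 60; 60 ≥ 54.
Thus a = 24 disproves the claim, and no smaller a works.

a = 24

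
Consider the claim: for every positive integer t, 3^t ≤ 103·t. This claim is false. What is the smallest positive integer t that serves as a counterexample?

t = 1: 3^t = 3 and 103·t = 103, so 3 ≤ 103.
t = 2: 3^t = 9 and 103·t = 206, so 9 ≤ 206.
t = 3: 3^t = 27 and 103·t = 309, so 27 ≤ 309.
t = 4: 3^t = 81 and 103·t = 412, so 81 ≤ 412.
t = 5: 3^t = 243 and 103·t = 515, so 243 ≤ 515.
t = 6: 3^t = 729 and 103·t = 618, so 729 > 618.

t = 6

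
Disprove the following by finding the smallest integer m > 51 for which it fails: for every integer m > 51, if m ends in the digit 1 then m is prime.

m = 81

For m = 61, 71 the conclusion holds.
m = 81: 81 ends in 1; 81 = 3 × 27, composite.
Hence m = 81 is a counterexample.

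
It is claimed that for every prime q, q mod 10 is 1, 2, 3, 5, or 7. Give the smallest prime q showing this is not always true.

A counterexample is any prime q such that the claim fails; we check each in order.
The first 7 eligible values, up to q = 17, all satisfy the conclusion.
q = 19: 19 mod 10 = 9 — not in {1, 2, 3, 5, 7}.
Thus q = 19 disproves the claim, and no smaller q works.

q = 19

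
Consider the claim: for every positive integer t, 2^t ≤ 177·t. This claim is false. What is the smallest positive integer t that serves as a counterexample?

t = 11

We need the least positive integer t for which 2^t > 177·t.
The first 10 eligible values, up to t = 10, all satisfy the conclusion.
t = 11: 2^t = 2048 and 177·t = 1947, so 2048 > 1947.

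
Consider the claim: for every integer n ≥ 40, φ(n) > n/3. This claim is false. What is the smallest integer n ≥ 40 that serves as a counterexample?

Check each integer n ≥ 40 in order until the claim fails.
For n = 40, 41 the conclusion holds.
n = 42: φ(42) = 12 and 42/3 = 14, so φ(42) ≤ 42/3.

n = 42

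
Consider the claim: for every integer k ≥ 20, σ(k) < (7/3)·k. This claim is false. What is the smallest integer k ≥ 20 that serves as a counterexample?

Check each integer k ≥ 20 in order until the claim fails.
k = 20: σ(20) = 42; 42 < 140/3.
k = 21: σ(21) = 32; 32 < 49.
k = 22: σ(22) = 36; 36 < 154/3.
k = 23: σ(23) = 24; 24 < 161/3.
k = 24: σ(24) = 60; 60 ≥ 56.
So k = 24 is the smallest counterexample.

k = 24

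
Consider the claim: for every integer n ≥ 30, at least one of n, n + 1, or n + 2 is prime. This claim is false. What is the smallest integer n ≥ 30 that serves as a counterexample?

n = 32

For n = 30, 31 the conclusion holds.
n = 32: 32 = 2 × 16; 33 = 3 × 11; 34 = 2 × 17 — all composite.
So n = 32 is the smallest counterexample.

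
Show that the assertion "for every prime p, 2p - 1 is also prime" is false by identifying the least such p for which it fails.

p = 5

A counterexample is any prime p such that 2p - 1 is not prime; we check each in order.
For p = 2, 3 the conclusion holds.
p = 5: 2p - 1 = 9 = 3 × 3, not prime.
Thus p = 5 disproves the claim, and no smaller p works.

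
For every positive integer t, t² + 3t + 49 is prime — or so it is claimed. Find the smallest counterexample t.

A counterexample is any positive integer t such that t² + 3t + 49 is not prime; we check each in order.
For t = 1, 2, 3 the conclusion holds.
t = 4: t² + 3t + 49 = 77 = 7 × 11, composite.
Hence t = 4 is a counterexample.

t = 4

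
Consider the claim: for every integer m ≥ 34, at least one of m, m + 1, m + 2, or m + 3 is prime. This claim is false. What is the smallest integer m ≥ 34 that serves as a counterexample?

m = 48

Check each integer m ≥ 34 in order until m, m + 1, m + 2, m + 3 are all composite.
The first 14 eligible values, up to m = 47, all satisfy the conclusion.
m = 48: 48 = 2 × 24; 49 = 7 × 7; 50 = 2 × 25; 51 = 3 × 17 — all composite.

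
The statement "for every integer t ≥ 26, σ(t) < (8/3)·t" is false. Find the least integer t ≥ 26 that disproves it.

We need the least integer t ≥ 26 for which the claim fails.
The first 34 eligible values, up to t = 59, all satisfy the conclusion.
t = 60: σ(60) = 168; 168 ≥ 160.
Hence t = 60 is a counterexample.

t = 60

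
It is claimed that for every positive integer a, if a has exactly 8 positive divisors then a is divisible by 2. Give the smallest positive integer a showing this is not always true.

The first 12 eligible values, up to a = 104, all satisfy the conclusion.
a = 105: τ(105) = 8; 105 mod 2 = 1.
Thus a = 105 disproves the claim, and no smaller a works.

a = 105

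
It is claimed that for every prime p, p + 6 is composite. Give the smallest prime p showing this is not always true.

Check each prime p in order until p + 6 is prime.
p = 2: p + 6 = 8 = 2 × 4, composite.
p = 3: p + 6 = 9 = 3 × 3, composite.
p = 5: p + 6 = 11, prime — not composite.
Hence p = 5 is a counterexample.

p = 5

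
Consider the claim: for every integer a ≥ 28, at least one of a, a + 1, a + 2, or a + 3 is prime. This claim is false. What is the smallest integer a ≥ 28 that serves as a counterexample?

a = 32

A counterexample is any integer a ≥ 28 such that a, a + 1, a + 2, a + 3 are all composite; we check each in order.
a = 28: 29 is prime.
a = 29: 29 is prime.
a = 30: 31 is prime.
a = 31: 31 is prime.
a = 32: 32 = 2 × 16; 33 = 3 × 11; 34 = 2 × 17; 35 = 5 × 7 — all composite.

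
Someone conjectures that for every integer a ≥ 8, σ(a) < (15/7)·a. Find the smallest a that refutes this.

The first 4 eligible values, up to a = 11, all satisfy the conclusion.
a = 12: σ(12) = 28; 28 ≥ 180/7.
So a = 12 is the smallest counterexample.

a = 12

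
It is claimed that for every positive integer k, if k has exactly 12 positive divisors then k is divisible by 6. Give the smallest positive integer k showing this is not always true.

We need the least positive integer k for which k has exactly 12 positive divisors but k is not divisible by 6.
k = 60: τ(60) = 12; 60 mod 6 = 0.
k = 72: τ(72) = 12; 72 mod 6 = 0.
k = 84: τ(84) = 12; 84 mod 6 = 0.
k = 90: τ(90) = 12; 90 mod 6 = 0.
k = 96: τ(96) = 12; 96 mod 6 = 0.
k = 108: τ(108) = 12; 108 mod 6 = 0.
k = 126: τ(126) = 12; 126 mod 6 = 0.
k = 132: τ(132) = 12; 132 mod 6 = 0.
k = 140: τ(140) = 12; 140 mod 6 = 2.
Thus k = 140 disproves the claim, and no smaller k works.

k = 140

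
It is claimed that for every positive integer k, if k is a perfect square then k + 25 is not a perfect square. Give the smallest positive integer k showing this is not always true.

k = 144

We need the least positive integer k for which k is a perfect square but k + 25 is a perfect square.
For k = 1, 4, 9, 16, …, 81, 100, 121 the conclusion holds.
k = 144: 144 = 12² and 144 + 25 = 169 = 13².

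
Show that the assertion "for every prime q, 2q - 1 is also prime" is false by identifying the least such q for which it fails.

q = 5

A counterexample is any prime q such that 2q - 1 is not prime; we check each in order.
q = 2: 2q - 1 = 3, prime.
q = 3: 2q - 1 = 5, prime.
q = 5: 2q - 1 = 9 = 3 × 3, not prime.
Hence q = 5 is a counterexample.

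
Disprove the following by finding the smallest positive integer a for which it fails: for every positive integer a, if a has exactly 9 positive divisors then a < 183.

For a = 36, 100 the conclusion holds.
a = 196: τ(196) = 9; 196 ≥ 183.
Hence a = 196 is a counterexample.

a = 196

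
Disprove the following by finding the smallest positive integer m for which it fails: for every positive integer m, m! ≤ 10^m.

The first 24 eligible values, up to m = 24, all satisfy the conclusion.
m = 25: m! = 15511210043330985984000000 and 10^m = 10000000000000000000000000, so 15511210043330985984000000 > 10000000000000000000000000.

m = 25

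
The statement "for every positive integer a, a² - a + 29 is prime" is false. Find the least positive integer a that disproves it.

For a = 1, 2 the conclusion holds.
a = 3: a² - a + 29 = 35 = 5 × 7, composite.

a = 3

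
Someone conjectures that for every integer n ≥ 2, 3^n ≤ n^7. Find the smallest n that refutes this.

A counterexample is any integer n ≥ 2 such that 3^n > n^7; we check each in order.
The first 17 eligible values, up to n = 18, all satisfy the conclusion.
n = 19: 3^n = 1162261467 and n^7 = 893871739, so 1162261467 > 893871739.

n = 19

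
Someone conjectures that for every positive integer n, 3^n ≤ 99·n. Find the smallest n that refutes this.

n = 6

Check each positive integer n in order until 3^n > 99·n.
The first 5 eligible values, up to n = 5, all satisfy the conclusion.
n = 6: 3^n = 729 and 99·n = 594, so 729 > 594.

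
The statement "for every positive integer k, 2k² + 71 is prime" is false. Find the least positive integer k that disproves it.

Check each positive integer k in order until 2k² + 71 is not prime.
The first 4 eligible values, up to k = 4, all satisfy the conclusion.
k = 5: 2k² + 71 = 121 = 11 × 11, composite.
Thus k = 5 disproves the claim, and no smaller k works.

k = 5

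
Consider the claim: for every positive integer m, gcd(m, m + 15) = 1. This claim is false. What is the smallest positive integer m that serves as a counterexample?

m = 3

We need the least positive integer m for which gcd(m, m + 15) > 1.
m = 1: gcd(1, 16) = 1.
m = 2: gcd(2, 17) = 1.
m = 3: gcd(3, 18) = 3.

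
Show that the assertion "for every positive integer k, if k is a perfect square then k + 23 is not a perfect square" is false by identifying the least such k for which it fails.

k = 121

We need the least positive integer k for which k is a perfect square but k + 23 is a perfect square.
The first 10 eligible values, up to k = 100, all satisfy the conclusion.
k = 121: 121 = 11² and 121 + 23 = 144 = 12².
Thus k = 121 disproves the claim, and no smaller k works.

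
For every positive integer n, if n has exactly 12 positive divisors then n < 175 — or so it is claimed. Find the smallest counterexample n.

For n = 60, 72, 84, 90, …, 150, 156, 160 the conclusion holds.
n = 198: τ(198) = 12; 198 ≥ 175.

n = 198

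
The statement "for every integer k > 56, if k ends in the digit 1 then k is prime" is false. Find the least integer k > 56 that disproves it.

k = 81

A counterexample is any integer k > 56 such that k ends in the digit 1 but k is not prime; we check each in order.
k = 61: 61 ends in 1 and is prime.
k = 71: 71 ends in 1 and is prime.
k = 81: 81 ends in 1; 81 = 3 × 27, composite.
So k = 81 is the smallest counterexample.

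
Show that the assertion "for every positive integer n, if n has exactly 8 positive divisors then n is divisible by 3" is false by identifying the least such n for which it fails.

Check each positive integer n in order until n has exactly 8 positive divisors but n is not divisible by 3.
For n = 24, 30 the conclusion holds.
n = 40: τ(40) = 8; 40 mod 3 = 1.
Hence n = 40 is a counterexample.

n = 40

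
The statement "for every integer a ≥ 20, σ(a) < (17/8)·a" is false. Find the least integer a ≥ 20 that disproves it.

a = 24

The first 4 eligible values, up to a = 23, all satisfy the conclusion.
a = 24: σ(24) = 60; 60 ≥ 51.
Hence a = 24 is a counterexample.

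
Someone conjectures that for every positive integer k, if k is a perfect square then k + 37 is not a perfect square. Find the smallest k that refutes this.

For k = 1, 4, 9, 16, …, 225, 256, 289 the conclusion holds.
k = 324: 324 = 18² and 324 + 37 = 361 = 19².

k = 324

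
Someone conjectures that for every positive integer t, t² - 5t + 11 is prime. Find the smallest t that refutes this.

Check each positive integer t in order until t² - 5t + 11 is not prime.
t = 1: t² - 5t + 11 = 7, prime.
t = 2: t² - 5t + 11 = 5, prime.
t = 3: t² - 5t + 11 = 5, prime.
t = 4: t² - 5t + 11 = 7, prime.
t = 5: t² - 5t + 11 = 11, prime.
t = 6: t² - 5t + 11 = 17, prime.
t = 7: t² - 5t + 11 = 25 = 5 × 5, composite.
Thus t = 7 disproves the claim, and no smaller t works.

t = 7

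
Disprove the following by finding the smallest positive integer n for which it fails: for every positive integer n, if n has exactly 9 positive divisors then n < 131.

A counterexample is any positive integer n such that n has exactly 9 positive divisors but the claim fails; we check each in order.
n = 36: τ(36) = 9; 36 < 131.
n = 100: τ(100) = 9; 100 < 131.
n = 196: τ(196) = 9; 196 ≥ 131.
Thus n = 196 disproves the claim, and no smaller n works.

n = 196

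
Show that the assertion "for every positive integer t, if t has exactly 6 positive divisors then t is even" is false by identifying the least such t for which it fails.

We need the least positive integer t for which t has exactly 6 positive divisors but t is odd.
t = 12: divisors of 12: 1, 2, 3, 4, 6, 12; 12 is even.
t = 18: divisors of 18: 1, 2, 3, 6, 9, 18; 18 is even.
t = 20: divisors of 20: 1, 2, 4, 5, 10, 20; 20 is even.
t = 28: divisors of 28: 1, 2, 4, 7, 14, 28; 28 is even.
t = 32: divisors of 32: 1, 2, 4, 8, 16, 32; 32 is even.
t = 44: divisors of 44: 1, 2, 4, 11, 22, 44; 44 is even.
t = 45: divisors of 45: 1, 3, 5, 9, 15, 45; 45 is odd.
Hence t = 45 is a counterexample.

t = 45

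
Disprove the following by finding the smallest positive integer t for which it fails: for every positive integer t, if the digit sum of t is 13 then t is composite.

A counterexample is any positive integer t such that the digit sum of t is 13 but t is prime; we check each in order.
t = 49: digit sum 13; 49 is composite.
t = 58: digit sum 13; 58 is composite.
t = 67: digit sum 13; 67 is prime, not composite.
Hence t = 67 is a counterexample.

t = 67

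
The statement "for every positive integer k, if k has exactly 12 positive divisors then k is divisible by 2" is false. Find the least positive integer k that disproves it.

For k = 60, 72, 84, 90, …, 294, 306, 308 the conclusion holds.
k = 315: τ(315) = 12; 315 mod 2 = 1.

k = 315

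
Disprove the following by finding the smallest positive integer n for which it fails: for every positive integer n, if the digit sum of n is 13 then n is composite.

Check each positive integer n in order until the digit sum of n is 13 but n is prime.
n = 49: digit sum 13; 49 is composite.
n = 58: digit sum 13; 58 is composite.
n = 67: digit sum 13; 67 is prime, not composite.

n = 67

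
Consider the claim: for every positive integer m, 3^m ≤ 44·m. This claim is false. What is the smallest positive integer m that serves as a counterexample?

For m = 1, 2, 3, 4 the conclusion holds.
m = 5: 3^m = 243 and 44·m = 220, so 243 > 220.
Hence m = 5 is a counterexample.

m = 5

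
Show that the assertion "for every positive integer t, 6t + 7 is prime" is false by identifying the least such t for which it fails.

t = 3

A counterexample is any positive integer t such that 6t + 7 is not prime; we check each in order.
For t = 1, 2 the conclusion holds.
t = 3: 6t + 7 = 25 = 5 × 5, composite.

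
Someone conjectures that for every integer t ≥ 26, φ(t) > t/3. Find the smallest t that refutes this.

t = 30

A counterexample is any integer t ≥ 26 such that the claim fails; we check each in order.
The first 4 eligible values, up to t = 29, all satisfy the conclusion.
t = 30: φ(30) = 8 and 30/3 = 10, so φ(30) ≤ 30/3.
Hence t = 30 is a counterexample.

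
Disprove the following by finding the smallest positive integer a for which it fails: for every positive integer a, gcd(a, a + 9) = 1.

We need the least positive integer a for which gcd(a, a + 9) > 1.
For a = 1, 2 the conclusion holds.
a = 3: gcd(3, 12) = 3.
Thus a = 3 disproves the claim, and no smaller a works.

a = 3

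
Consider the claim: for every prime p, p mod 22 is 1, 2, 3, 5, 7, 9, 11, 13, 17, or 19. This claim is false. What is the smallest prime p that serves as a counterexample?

A counterexample is any prime p such that the claim fails; we check each in order.
For p = 2, 3, 5, 7, …, 23, 29, 31 the conclusion holds.
p = 37: 37 mod 22 = 15 — not in {1, 2, 3, 5, 7, 9, 11, 13, 17, 19}.
Thus p = 37 disproves the claim, and no smaller p works.

p = 37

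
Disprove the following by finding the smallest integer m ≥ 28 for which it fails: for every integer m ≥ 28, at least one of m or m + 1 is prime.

A counterexample is any integer m ≥ 28 such that m, m + 1 are both composite; we check each in order.
m = 28: 29 is prime.
m = 29: 29 is prime.
m = 30: 31 is prime.
m = 31: 31 is prime.
m = 32: 32 = 2 × 16; 33 = 3 × 11 — both composite.

m = 32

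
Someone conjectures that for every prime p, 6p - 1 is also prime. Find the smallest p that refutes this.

p = 11

We need the least prime p for which 6p - 1 is not prime.
p = 2: 6p - 1 = 11, prime.
p = 3: 6p - 1 = 17, prime.
p = 5: 6p - 1 = 29, prime.
p = 7: 6p - 1 = 41, prime.
p = 11: 6p - 1 = 65 = 5 × 13, not prime.
Thus p = 11 disproves the claim, and no smaller p works.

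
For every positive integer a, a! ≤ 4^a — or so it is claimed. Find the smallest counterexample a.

a = 9

A counterexample is any positive integer a such that a! > 4^a; we check each in order.
For a = 1, 2, 3, 4, 5, 6, 7, 8 the conclusion holds.
a = 9: a! = 362880 and 4^a = 262144, so 362880 > 262144.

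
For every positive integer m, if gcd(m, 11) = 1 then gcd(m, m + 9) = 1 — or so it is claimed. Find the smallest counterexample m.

m = 3

Check each positive integer m in order until gcd(m, 11) = 1 but gcd(m, m + 9) > 1.
m = 1: gcd(1, 10) = 1.
m = 2: gcd(2, 11) = 1.
m = 3: gcd(3, 12) = 3.
Hence m = 3 is a counterexample.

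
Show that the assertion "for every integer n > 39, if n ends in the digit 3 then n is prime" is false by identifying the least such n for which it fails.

A counterexample is any integer n > 39 such that n ends in the digit 3 but n is not prime; we check each in order.
n = 43: 43 ends in 3 and is prime.
n = 53: 53 ends in 3 and is prime.
n = 63: 63 ends in 3; 63 = 3 × 21, composite.

n = 63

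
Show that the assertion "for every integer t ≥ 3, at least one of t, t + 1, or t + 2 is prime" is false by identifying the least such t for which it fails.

A counterexample is any integer t ≥ 3 such that t, t + 1, t + 2 are all composite; we check each in order.
The first 5 eligible values, up to t = 7, all satisfy the conclusion.
t = 8: 8 = 2 × 4; 9 = 3 × 3; 10 = 2 × 5 — all composite.
Hence t = 8 is a counterexample.

t = 8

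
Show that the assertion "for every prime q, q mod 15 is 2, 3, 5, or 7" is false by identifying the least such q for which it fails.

q = 11

We need the least prime q for which the claim fails.
For q = 2, 3, 5, 7 the conclusion holds.
q = 11: 11 mod 15 = 11 — not in {2, 3, 5, 7}.
Hence q = 11 is a counterexample.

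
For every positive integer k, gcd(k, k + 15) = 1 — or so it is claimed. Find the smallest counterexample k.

k = 3

Check each positive integer k in order until gcd(k, k + 15) > 1.
k = 1: gcd(1, 16) = 1.
k = 2: gcd(2, 17) = 1.
k = 3: gcd(3, 18) = 3.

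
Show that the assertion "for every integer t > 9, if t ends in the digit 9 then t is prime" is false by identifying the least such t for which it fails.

t = 39

Check each integer t > 9 in order until t ends in the digit 9 but t is not prime.
For t = 19, 29 the conclusion holds.
t = 39: 39 ends in 9; 39 = 3 × 13, composite.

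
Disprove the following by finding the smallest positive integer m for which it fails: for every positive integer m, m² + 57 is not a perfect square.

Check each positive integer m in order until m² + 57 is a perfect square.
For m = 1, 2, 3, 4, 5, 6, 7 the conclusion holds.
m = 8: 8² + 57 = 121 = 11², a perfect square.

m = 8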